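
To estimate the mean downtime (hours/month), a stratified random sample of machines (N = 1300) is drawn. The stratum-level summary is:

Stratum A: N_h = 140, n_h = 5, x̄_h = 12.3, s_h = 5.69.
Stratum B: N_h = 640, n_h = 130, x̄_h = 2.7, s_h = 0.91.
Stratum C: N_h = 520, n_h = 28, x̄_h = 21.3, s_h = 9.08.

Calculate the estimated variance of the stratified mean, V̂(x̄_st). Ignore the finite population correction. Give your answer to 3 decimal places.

V̂(x̄_st) ≈ 0.548

V̂(x̄_st) = Σ W_h² s_h²/n_h, with W_h = N_h/N and N = 1300:
  stratum A: (140/1300)²·5.69²/5 = 0.0750972
  stratum B: (640/1300)²·0.91²/130 = 0.00154388
  stratum C: (520/1300)²·9.08²/28 = 0.471122
V̂(x̄_st) = 0.547763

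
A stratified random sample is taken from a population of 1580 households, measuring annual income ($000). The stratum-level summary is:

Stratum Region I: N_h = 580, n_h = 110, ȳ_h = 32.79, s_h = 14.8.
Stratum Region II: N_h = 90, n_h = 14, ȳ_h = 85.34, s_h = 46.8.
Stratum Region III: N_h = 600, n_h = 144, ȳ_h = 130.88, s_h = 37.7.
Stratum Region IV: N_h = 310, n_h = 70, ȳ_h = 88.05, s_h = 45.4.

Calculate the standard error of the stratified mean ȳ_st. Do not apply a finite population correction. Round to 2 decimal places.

V̂(ȳ_st) = Σ W_h² s_h²/n_h, with W_h = N_h/N and N = 1580:
  stratum Region I: (580/1580)²·14.8²/110 = 0.268332
  stratum Region II: (90/1580)²·46.8²/14 = 0.507615
  stratum Region III: (600/1580)²·37.7²/144 = 1.42334
  stratum Region IV: (310/1580)²·45.4²/70 = 1.1335
V̂(ȳ_st) = 3.33279
SE(ȳ_st) = √3.33279 = 1.82559

SE(ȳ_st) ≈ 1.83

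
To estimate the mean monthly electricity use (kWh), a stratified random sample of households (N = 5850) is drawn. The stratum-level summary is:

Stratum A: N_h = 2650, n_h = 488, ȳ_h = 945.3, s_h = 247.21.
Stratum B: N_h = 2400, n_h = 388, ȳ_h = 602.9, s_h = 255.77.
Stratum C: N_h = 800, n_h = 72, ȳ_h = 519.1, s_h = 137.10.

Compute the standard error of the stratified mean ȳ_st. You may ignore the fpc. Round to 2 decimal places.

V̂(ȳ_st) = Σ W_h² s_h²/n_h, with W_h = N_h/N and N = 5850:
  stratum A: (2650/5850)²·247.21²/488 = 25.6976
  stratum B: (2400/5850)²·255.77²/388 = 28.3778
  stratum C: (800/5850)²·137.10²/72 = 4.88214
V̂(ȳ_st) = 58.9575
SE(ȳ_st) = √58.9575 = 7.67838

SE(ȳ_st) ≈ 7.68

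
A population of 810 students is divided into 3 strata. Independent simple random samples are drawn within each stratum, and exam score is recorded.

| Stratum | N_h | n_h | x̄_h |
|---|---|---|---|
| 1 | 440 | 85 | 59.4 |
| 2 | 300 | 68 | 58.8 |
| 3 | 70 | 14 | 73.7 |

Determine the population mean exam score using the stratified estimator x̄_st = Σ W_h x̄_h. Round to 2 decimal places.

N = Σ N_h = 810. Stratum weights W_h = N_h/N.
x̄_st = (440·59.4 + 300·58.8 + 70·73.7) / 810 = 60.4136

x̄_st ≈ 60.41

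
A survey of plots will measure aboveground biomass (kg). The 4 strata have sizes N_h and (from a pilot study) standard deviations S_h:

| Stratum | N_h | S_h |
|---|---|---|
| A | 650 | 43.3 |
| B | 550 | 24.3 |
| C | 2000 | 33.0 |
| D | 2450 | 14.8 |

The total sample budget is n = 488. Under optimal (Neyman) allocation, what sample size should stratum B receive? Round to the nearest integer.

Neyman allocation: n_h = n · N_h S_h / Σ N_i S_i, with n = 488.
  stratum A: N_h·S_h = 650·43.3 = 28145.00
  stratum B: N_h·S_h = 550·24.3 = 13365.00
  stratum C: N_h·S_h = 2000·33.0 = 66000.00
  stratum D: N_h·S_h = 2450·14.8 = 36260.00
Σ N_h S_h = 143770.00
n for stratum B = 488·13365.00/143770.00 = 45.365 → 45

45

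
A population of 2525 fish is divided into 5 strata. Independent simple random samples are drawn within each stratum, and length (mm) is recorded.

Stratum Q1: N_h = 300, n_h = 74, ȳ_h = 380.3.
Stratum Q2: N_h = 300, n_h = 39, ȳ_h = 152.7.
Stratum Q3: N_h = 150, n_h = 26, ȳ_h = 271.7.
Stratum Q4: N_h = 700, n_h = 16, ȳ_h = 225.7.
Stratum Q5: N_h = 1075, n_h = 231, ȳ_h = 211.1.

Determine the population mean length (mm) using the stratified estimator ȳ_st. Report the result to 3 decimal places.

N = Σ N_h = 2525. Stratum weights W_h = N_h/N.
ȳ_st = (300·380.3 + 300·152.7 + 150·271.7 + 700·225.7 + 1075·211.1) / 2525 = 231.91188

ȳ_st ≈ 231.912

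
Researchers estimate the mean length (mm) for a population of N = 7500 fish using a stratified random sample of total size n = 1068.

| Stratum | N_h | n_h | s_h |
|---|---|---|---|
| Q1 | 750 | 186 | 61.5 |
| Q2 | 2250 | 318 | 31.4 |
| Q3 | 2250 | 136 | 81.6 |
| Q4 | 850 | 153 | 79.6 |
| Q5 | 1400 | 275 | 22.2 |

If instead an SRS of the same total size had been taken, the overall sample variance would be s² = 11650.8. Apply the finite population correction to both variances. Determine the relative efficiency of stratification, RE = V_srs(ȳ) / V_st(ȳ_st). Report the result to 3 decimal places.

RE ≈ 1.864

V̂(ȳ_st) = Σ W_h² (1 − n_h/N_h) s_h²/n_h, with W_h = N_h/N and N = 7500:
  stratum Q1: (750/7500)²·(1 − 186/750)·61.5²/186 = 0.152917
  stratum Q2: (2250/7500)²·(1 − 318/2250)·31.4²/318 = 0.239607
  stratum Q3: (2250/7500)²·(1 − 136/2250)·81.6²/136 = 4.14006
  stratum Q4: (850/7500)²·(1 − 153/850)·79.6²/153 = 0.436178
  stratum Q5: (1400/7500)²·(1 − 275/1400)·22.2²/275 = 0.0501801
V_st = 5.01894
V_srs = (1 − 1068/7500)·11650.8/1068 = 9.35555
Relative efficiency = V_srs / V_st = 9.35555/5.01894 = 1.8640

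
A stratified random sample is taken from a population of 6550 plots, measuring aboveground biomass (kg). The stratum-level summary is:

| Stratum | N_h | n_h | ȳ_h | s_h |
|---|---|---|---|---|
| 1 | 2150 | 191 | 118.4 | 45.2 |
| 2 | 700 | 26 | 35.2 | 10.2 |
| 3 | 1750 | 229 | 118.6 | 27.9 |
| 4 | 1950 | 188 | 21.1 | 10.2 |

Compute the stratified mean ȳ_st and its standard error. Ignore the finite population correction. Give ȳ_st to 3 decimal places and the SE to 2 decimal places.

ȳ_st = Σ W_h ȳ_h = (2150·118.4 + 700·35.2 + 1750·118.6 + 1950·21.1)/6550 = 80.59466
V̂(ȳ_st) = Σ W_h² s_h²/n_h, with W_h = N_h/N and N = 6550:
  stratum 1: (2150/6550)²·45.2²/191 = 1.15249
  stratum 2: (700/6550)²·10.2²/26 = 0.0457026
  stratum 3: (1750/6550)²·27.9²/229 = 0.242642
  stratum 4: (1950/6550)²·10.2²/188 = 0.0490489
V̂(ȳ_st) = 1.48989
SE(ȳ_st) = √1.48989 = 1.22061

ȳ_st ≈ 80.595, SE ≈ 1.22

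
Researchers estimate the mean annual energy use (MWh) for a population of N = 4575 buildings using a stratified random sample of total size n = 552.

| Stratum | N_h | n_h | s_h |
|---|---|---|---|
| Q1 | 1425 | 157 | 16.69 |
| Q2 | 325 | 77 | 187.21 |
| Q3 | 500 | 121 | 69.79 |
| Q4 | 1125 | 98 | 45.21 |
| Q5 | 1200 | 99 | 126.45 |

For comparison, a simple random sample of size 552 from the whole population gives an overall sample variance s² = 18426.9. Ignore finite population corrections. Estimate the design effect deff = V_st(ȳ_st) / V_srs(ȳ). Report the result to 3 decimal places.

V̂(ȳ_st) = Σ W_h² s_h²/n_h, with W_h = N_h/N and N = 4575:
  stratum Q1: (1425/4575)²·16.69²/157 = 0.172132
  stratum Q2: (325/4575)²·187.21²/77 = 2.29695
  stratum Q3: (500/4575)²·69.79²/121 = 0.480794
  stratum Q4: (1125/4575)²·45.21²/98 = 1.26115
  stratum Q5: (1200/4575)²·126.45²/99 = 11.1118
V_st = 15.3228
V_srs = s²/n = 18426.9/552 = 33.3821
deff = V_st / V_srs = 15.3228/33.3821 = 0.4590

deff ≈ 0.459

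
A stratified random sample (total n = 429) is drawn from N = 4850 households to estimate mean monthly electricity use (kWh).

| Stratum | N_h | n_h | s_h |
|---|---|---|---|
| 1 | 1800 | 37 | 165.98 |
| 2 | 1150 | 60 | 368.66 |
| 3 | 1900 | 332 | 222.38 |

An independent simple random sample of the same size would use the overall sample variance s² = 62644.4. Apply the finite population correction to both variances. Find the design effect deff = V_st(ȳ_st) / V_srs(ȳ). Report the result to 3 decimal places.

V̂(ȳ_st) = Σ W_h² (1 − n_h/N_h) s_h²/n_h, with W_h = N_h/N and N = 4850:
  stratum 1: (1800/4850)²·(1 − 37/1800)·165.98²/37 = 100.45
  stratum 2: (1150/4850)²·(1 − 60/1150)·368.66²/60 = 120.71
  stratum 3: (1900/4850)²·(1 − 332/1900)·222.38²/332 = 18.8656
V_st = 240.025
V_srs = (1 − 429/4850)·62644.4/429 = 133.108
deff = V_st / V_srs = 240.025/133.108 = 1.8032

deff ≈ 1.803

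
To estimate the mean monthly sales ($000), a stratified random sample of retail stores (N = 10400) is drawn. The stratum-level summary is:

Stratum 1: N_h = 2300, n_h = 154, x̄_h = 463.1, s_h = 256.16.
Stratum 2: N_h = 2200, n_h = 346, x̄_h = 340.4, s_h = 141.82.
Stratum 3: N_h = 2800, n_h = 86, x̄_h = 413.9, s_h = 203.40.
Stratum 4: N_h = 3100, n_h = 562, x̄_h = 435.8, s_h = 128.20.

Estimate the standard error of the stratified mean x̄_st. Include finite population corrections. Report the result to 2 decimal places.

V̂(x̄_st) = Σ W_h² (1 − n_h/N_h) s_h²/n_h, with W_h = N_h/N and N = 10400:
  stratum 1: (2300/10400)²·(1 − 154/2300)·256.16²/154 = 19.4443
  stratum 2: (2200/10400)²·(1 − 346/2200)·141.82²/346 = 2.19212
  stratum 3: (2800/10400)²·(1 − 86/2800)·203.40²/86 = 33.7991
  stratum 4: (3100/10400)²·(1 − 562/3100)·128.20²/562 = 2.12729
V̂(x̄_st) = 57.5628
SE(x̄_st) = √57.5628 = 7.58701

SE(x̄_st) ≈ 7.59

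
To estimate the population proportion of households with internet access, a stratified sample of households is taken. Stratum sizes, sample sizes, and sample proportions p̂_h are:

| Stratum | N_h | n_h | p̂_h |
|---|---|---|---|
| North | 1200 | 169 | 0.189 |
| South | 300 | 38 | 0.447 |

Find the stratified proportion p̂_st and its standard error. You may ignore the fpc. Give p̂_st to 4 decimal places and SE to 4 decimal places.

N = 1500; stratum weights W_h = N_h/N.
p̂_st = Σ W_h p̂_h = (1200·0.189 + 300·0.447)/1500 = 0.24060
V̂(p̂_st) = Σ W_h² p̂_h(1−p̂_h)/(n_h−1):
  stratum North: (1200/1500)²·0.189·0.811/168 = 0.00058392
  stratum South: (300/1500)²·0.447·0.553/37 = 0.000267234
V̂(p̂_st) = 0.000851154; SE = √V̂ = 0.0291745

p̂_st ≈ 0.2406, SE ≈ 0.0292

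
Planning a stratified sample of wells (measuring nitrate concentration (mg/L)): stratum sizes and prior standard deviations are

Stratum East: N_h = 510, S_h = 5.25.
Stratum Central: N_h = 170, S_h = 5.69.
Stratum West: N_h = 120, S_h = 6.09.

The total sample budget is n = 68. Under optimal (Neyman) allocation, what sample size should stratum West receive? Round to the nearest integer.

Neyman allocation: n_h = n · N_h S_h / Σ N_i S_i, with n = 68.
  stratum East: N_h·S_h = 510·5.25 = 2677.50
  stratum Central: N_h·S_h = 170·5.69 = 967.30
  stratum West: N_h·S_h = 120·6.09 = 730.80
Σ N_h S_h = 4375.60
n for stratum West = 68·730.80/4375.60 = 11.357 → 11

11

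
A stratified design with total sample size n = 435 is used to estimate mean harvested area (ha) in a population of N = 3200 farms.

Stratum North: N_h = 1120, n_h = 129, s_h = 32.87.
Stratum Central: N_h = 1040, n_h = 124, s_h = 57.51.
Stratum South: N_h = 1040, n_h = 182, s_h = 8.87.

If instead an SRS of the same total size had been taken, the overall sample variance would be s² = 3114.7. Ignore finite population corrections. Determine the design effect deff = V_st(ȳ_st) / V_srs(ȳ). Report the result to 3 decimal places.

V̂(ȳ_st) = Σ W_h² s_h²/n_h, with W_h = N_h/N and N = 3200:
  stratum North: (1120/3200)²·32.87²/129 = 1.026
  stratum Central: (1040/3200)²·57.51²/124 = 2.81729
  stratum South: (1040/3200)²·8.87²/182 = 0.0456607
V_st = 3.88895
V_srs = s²/n = 3114.7/435 = 7.16023
deff = V_st / V_srs = 3.88895/7.16023 = 0.5431

deff ≈ 0.543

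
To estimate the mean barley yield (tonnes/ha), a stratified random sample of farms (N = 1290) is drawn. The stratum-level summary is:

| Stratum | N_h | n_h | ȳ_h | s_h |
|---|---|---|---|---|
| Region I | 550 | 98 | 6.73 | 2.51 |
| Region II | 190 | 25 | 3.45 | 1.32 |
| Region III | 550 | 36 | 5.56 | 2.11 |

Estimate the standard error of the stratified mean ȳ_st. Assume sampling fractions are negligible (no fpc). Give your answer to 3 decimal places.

SE(ȳ_st) ≈ 0.189

V̂(ȳ_st) = Σ W_h² s_h²/n_h, with W_h = N_h/N and N = 1290:
  stratum Region I: (550/1290)²·2.51²/98 = 0.011686
  stratum Region II: (190/1290)²·1.32²/25 = 0.00151194
  stratum Region III: (550/1290)²·2.11²/36 = 0.0224806
V̂(ȳ_st) = 0.0356786
SE(ȳ_st) = √0.0356786 = 0.188888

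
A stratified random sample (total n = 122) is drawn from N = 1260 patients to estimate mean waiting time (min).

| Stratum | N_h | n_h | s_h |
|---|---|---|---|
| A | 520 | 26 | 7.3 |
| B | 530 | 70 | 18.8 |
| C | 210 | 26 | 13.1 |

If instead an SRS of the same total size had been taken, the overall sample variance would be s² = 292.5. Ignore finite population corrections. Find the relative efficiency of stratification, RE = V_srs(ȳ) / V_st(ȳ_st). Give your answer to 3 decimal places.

V̂(ȳ_st) = Σ W_h² s_h²/n_h, with W_h = N_h/N and N = 1260:
  stratum A: (520/1260)²·7.3²/26 = 0.34909
  stratum B: (530/1260)²·18.8²/70 = 0.893364
  stratum C: (210/1260)²·13.1²/26 = 0.183344
V_st = 1.4258
V_srs = s²/n = 292.5/122 = 2.39754
Relative efficiency = V_srs / V_st = 2.39754/1.4258 = 1.6815

RE ≈ 1.682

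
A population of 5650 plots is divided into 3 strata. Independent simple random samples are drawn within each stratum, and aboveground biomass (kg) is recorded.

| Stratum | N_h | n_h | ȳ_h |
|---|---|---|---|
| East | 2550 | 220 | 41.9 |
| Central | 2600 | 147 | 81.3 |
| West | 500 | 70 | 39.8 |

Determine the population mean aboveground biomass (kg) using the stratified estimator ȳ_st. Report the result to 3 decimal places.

ȳ_st ≈ 59.845

N = Σ N_h = 5650. Stratum weights W_h = N_h/N.
ȳ_st = (2550·41.9 + 2600·81.3 + 500·39.8) / 5650 = 59.84513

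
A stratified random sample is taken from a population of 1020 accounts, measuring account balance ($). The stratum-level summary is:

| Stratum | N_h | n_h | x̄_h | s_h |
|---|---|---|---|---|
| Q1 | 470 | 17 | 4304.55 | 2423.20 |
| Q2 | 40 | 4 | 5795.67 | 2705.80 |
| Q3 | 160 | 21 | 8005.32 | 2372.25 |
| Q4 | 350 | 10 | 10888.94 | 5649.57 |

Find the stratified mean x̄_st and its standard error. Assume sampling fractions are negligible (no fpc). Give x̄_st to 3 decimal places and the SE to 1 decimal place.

x̄_st = Σ W_h x̄_h = (470·4304.55 + 40·5795.67 + 160·8005.32 + 350·10888.94)/1020 = 7202.88775
V̂(x̄_st) = Σ W_h² s_h²/n_h, with W_h = N_h/N and N = 1020:
  stratum Q1: (470/1020)²·2423.20²/17 = 73337.3
  stratum Q2: (40/1020)²·2705.80²/4 = 2814.82
  stratum Q3: (160/1020)²·2372.25²/21 = 6593.88
  stratum Q4: (350/1020)²·5649.57²/10 = 375808
V̂(x̄_st) = 458554
SE(x̄_st) = √458554 = 677.166

x̄_st ≈ 7202.888, SE ≈ 677.2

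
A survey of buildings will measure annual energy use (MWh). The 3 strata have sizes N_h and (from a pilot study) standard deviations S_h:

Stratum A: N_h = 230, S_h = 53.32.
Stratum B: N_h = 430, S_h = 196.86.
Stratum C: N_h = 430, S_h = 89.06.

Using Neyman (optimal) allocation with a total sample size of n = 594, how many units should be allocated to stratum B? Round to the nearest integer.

372

Neyman allocation: n_h = n · N_h S_h / Σ N_i S_i, with n = 594.
  stratum A: N_h·S_h = 230·53.32 = 12263.60
  stratum B: N_h·S_h = 430·196.86 = 84649.80
  stratum C: N_h·S_h = 430·89.06 = 38295.80
Σ N_h S_h = 135209.20
n for stratum B = 594·84649.80/135209.20 = 371.883 → 372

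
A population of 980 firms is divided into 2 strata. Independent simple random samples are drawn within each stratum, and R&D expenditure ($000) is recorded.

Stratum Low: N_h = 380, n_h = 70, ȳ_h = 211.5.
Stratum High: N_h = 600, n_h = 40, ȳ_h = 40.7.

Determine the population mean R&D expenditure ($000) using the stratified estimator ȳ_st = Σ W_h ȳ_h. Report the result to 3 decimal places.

ȳ_st ≈ 106.929

N = Σ N_h = 980. Stratum weights W_h = N_h/N.
ȳ_st = (380·211.5 + 600·40.7) / 980 = 106.92857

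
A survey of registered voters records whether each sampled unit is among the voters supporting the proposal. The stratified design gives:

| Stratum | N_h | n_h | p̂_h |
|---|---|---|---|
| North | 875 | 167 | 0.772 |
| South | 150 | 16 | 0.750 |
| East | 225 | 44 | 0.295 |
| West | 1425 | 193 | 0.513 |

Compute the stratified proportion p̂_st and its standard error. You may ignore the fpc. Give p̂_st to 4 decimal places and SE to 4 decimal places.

N = 2675; stratum weights W_h = N_h/N.
p̂_st = Σ W_h p̂_h = (875·0.772 + 150·0.750 + 225·0.295 + 1425·0.513)/2675 = 0.59267
V̂(p̂_st) = Σ W_h² p̂_h(1−p̂_h)/(n_h−1):
  stratum North: (875/2675)²·0.772·0.228/166 = 0.000113452
  stratum South: (150/2675)²·0.750·0.250/15 = 3.93047e-05
  stratum East: (225/2675)²·0.295·0.705/43 = 3.42184e-05
  stratum West: (1425/2675)²·0.513·0.487/192 = 0.000369256
V̂(p̂_st) = 0.000556231; SE = √V̂ = 0.0235846

p̂_st ≈ 0.5927, SE ≈ 0.0236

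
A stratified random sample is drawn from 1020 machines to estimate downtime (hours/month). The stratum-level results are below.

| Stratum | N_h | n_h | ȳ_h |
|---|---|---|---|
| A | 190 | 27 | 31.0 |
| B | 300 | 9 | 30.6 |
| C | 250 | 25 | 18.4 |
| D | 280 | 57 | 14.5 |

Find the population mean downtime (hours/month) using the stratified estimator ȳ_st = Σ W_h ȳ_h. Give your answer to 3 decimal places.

ȳ_st ≈ 23.265

N = Σ N_h = 1020. Stratum weights W_h = N_h/N.
ȳ_st = (190·31.0 + 300·30.6 + 250·18.4 + 280·14.5) / 1020 = 23.26471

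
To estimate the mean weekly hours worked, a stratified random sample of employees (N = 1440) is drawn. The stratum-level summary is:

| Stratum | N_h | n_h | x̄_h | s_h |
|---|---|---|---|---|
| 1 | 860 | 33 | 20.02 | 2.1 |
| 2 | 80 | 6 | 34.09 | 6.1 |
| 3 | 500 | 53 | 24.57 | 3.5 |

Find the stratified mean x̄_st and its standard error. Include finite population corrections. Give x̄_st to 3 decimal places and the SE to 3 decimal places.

x̄_st = Σ W_h x̄_h = (860·20.02 + 80·34.09 + 500·24.57)/1440 = 22.38153
V̂(x̄_st) = Σ W_h² (1 − n_h/N_h) s_h²/n_h, with W_h = N_h/N and N = 1440:
  stratum 1: (860/1440)²·(1 − 33/860)·2.1²/33 = 0.0458357
  stratum 2: (80/1440)²·(1 − 6/80)·6.1²/6 = 0.0177054
  stratum 3: (500/1440)²·(1 − 53/500)·3.5²/53 = 0.0249122
V̂(x̄_st) = 0.0884533
SE(x̄_st) = √0.0884533 = 0.297411

x̄_st ≈ 22.382, SE ≈ 0.297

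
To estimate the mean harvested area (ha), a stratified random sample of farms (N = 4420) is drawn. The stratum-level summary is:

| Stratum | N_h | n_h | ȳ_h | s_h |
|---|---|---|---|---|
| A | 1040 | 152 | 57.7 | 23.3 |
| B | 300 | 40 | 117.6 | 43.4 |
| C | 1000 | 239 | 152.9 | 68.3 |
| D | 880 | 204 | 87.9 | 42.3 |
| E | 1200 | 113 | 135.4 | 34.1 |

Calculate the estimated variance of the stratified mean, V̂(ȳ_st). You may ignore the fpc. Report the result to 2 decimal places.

V̂(ȳ_st) ≈ 2.52

V̂(ȳ_st) = Σ W_h² s_h²/n_h, with W_h = N_h/N and N = 4420:
  stratum A: (1040/4420)²·23.3²/152 = 0.197738
  stratum B: (300/4420)²·43.4²/40 = 0.216929
  stratum C: (1000/4420)²·68.3²/239 = 0.999077
  stratum D: (880/4420)²·42.3²/204 = 0.347673
  stratum E: (1200/4420)²·34.1²/113 = 0.758487
V̂(ȳ_st) = 2.5199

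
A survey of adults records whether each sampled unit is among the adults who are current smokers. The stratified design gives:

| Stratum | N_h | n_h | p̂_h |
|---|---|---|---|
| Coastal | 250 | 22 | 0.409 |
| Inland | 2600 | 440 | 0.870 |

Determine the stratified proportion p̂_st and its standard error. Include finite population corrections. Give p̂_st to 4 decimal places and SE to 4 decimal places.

N = 2850; stratum weights W_h = N_h/N.
p̂_st = Σ W_h p̂_h = (250·0.409 + 2600·0.870)/2850 = 0.82956
V̂(p̂_st) = Σ W_h² (1 − n_h/N_h) p̂_h(1−p̂_h)/(n_h−1):
  stratum Coastal: (250/2850)²·(1 − 22/250)·0.409·0.591/21 = 8.07749e-05
  stratum Inland: (2600/2850)²·(1 − 440/2600)·0.870·0.130/439 = 0.000178129
V̂(p̂_st) = 0.000258904; SE = √V̂ = 0.0160905

p̂_st ≈ 0.8296, SE ≈ 0.0161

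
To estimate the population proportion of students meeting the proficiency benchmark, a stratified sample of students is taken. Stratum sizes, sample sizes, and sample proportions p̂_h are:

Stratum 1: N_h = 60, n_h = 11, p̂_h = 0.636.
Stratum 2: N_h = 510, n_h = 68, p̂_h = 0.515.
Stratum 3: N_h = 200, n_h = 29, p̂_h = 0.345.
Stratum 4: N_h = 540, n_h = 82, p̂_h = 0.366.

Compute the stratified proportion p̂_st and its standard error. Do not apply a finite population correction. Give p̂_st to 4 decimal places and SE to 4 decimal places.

N = 1310; stratum weights W_h = N_h/N.
p̂_st = Σ W_h p̂_h = (60·0.636 + 510·0.515 + 200·0.345 + 540·0.366)/1310 = 0.43317
V̂(p̂_st) = Σ W_h² p̂_h(1−p̂_h)/(n_h−1):
  stratum 1: (60/1310)²·0.636·0.364/10 = 4.85644e-05
  stratum 2: (510/1310)²·0.515·0.485/67 = 0.000565031
  stratum 3: (200/1310)²·0.345·0.655/28 = 0.000188113
  stratum 4: (540/1310)²·0.366·0.634/81 = 0.000486777
V̂(p̂_st) = 0.00128849; SE = √V̂ = 0.0358955

p̂_st ≈ 0.4332, SE ≈ 0.0359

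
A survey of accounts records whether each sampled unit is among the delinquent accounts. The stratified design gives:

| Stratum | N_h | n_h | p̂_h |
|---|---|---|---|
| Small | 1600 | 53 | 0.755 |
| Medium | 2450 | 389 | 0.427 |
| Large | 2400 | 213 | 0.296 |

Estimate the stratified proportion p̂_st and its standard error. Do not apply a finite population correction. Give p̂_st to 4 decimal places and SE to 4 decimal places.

N = 6450; stratum weights W_h = N_h/N.
p̂_st = Σ W_h p̂_h = (1600·0.755 + 2450·0.427 + 2400·0.296)/6450 = 0.45962
V̂(p̂_st) = Σ W_h² p̂_h(1−p̂_h)/(n_h−1):
  stratum Small: (1600/6450)²·0.755·0.245/52 = 0.000218892
  stratum Medium: (2450/6450)²·0.427·0.573/388 = 9.09837e-05
  stratum Large: (2400/6450)²·0.296·0.704/212 = 0.000136092
V̂(p̂_st) = 0.000445968; SE = √V̂ = 0.0211179

p̂_st ≈ 0.4596, SE ≈ 0.0211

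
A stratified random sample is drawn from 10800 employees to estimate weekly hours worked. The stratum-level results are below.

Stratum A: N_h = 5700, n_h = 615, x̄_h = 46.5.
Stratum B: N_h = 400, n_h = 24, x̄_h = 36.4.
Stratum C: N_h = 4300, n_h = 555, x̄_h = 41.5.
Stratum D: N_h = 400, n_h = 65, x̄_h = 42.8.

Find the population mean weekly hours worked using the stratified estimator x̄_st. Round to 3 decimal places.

x̄_st ≈ 43.998

N = Σ N_h = 10800. Stratum weights W_h = N_h/N.
x̄_st = (5700·46.5 + 400·36.4 + 4300·41.5 + 400·42.8) / 10800 = 43.99815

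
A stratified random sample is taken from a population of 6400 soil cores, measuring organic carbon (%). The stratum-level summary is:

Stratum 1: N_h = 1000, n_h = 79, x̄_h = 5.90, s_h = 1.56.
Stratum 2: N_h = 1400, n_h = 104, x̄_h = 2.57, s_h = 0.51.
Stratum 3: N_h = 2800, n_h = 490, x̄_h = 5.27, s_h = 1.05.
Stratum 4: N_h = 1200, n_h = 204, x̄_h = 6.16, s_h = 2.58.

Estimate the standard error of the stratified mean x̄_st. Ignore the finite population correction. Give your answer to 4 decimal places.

SE(x̄_st) ≈ 0.0495

V̂(x̄_st) = Σ W_h² s_h²/n_h, with W_h = N_h/N and N = 6400:
  stratum 1: (1000/6400)²·1.56²/79 = 0.000752077
  stratum 2: (1400/6400)²·0.51²/104 = 0.000119675
  stratum 3: (2800/6400)²·1.05²/490 = 0.000430664
  stratum 4: (1200/6400)²·2.58²/204 = 0.00114713
V̂(x̄_st) = 0.00244954
SE(x̄_st) = √0.00244954 = 0.0494929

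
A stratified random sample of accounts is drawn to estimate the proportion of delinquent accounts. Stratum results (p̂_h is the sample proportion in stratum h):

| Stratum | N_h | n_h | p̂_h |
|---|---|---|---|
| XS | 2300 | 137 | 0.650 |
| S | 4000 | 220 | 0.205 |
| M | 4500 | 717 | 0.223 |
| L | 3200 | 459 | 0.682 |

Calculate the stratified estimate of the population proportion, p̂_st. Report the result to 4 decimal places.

N = 14000; stratum weights W_h = N_h/N.
p̂_st = Σ W_h p̂_h = (2300·0.650 + 4000·0.205 + 4500·0.223 + 3200·0.682)/14000 = 0.39292

p̂_st ≈ 0.3929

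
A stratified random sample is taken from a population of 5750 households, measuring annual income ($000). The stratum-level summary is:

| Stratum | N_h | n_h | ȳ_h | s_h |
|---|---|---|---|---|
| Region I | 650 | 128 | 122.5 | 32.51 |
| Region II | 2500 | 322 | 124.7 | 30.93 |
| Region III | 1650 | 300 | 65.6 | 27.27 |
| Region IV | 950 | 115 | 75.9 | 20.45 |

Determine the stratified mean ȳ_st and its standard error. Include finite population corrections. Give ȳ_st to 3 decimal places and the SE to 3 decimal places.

ȳ_st ≈ 99.430, SE ≈ 0.910

ȳ_st = Σ W_h ȳ_h = (650·122.5 + 2500·124.7 + 1650·65.6 + 950·75.9)/5750 = 99.42957
V̂(ȳ_st) = Σ W_h² (1 − n_h/N_h) s_h²/n_h, with W_h = N_h/N and N = 5750:
  stratum Region I: (650/5750)²·(1 − 128/650)·32.51²/128 = 0.0847368
  stratum Region II: (2500/5750)²·(1 − 322/2500)·30.93²/322 = 0.48929
  stratum Region III: (1650/5750)²·(1 − 300/1650)·27.27²/300 = 0.167006
  stratum Region IV: (950/5750)²·(1 − 115/950)·20.45²/115 = 0.0872495
V̂(ȳ_st) = 0.828282
SE(ȳ_st) = √0.828282 = 0.9101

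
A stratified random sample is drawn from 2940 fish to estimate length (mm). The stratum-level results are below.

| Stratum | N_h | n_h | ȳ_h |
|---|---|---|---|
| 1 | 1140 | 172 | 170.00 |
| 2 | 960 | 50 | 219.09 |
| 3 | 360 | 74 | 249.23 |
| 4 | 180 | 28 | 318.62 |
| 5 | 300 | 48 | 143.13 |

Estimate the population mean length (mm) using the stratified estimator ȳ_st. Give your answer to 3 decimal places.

ȳ_st ≈ 202.088

N = Σ N_h = 2940. Stratum weights W_h = N_h/N.
ȳ_st = (1140·170.00 + 960·219.09 + 360·249.23 + 180·318.62 + 300·143.13) / 2940 = 202.08837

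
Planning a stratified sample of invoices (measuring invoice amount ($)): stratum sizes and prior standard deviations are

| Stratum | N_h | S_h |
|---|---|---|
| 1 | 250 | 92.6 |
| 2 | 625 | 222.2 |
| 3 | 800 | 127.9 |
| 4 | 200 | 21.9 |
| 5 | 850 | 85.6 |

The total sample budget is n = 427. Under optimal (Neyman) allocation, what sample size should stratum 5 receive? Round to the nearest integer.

91

Neyman allocation: n_h = n · N_h S_h / Σ N_i S_i, with n = 427.
  stratum 1: N_h·S_h = 250·92.6 = 23150.00
  stratum 2: N_h·S_h = 625·222.2 = 138875.00
  stratum 3: N_h·S_h = 800·127.9 = 102320.00
  stratum 4: N_h·S_h = 200·21.9 = 4380.00
  stratum 5: N_h·S_h = 850·85.6 = 72760.00
Σ N_h S_h = 341485.00
n for stratum 5 = 427·72760.00/341485.00 = 90.981 → 91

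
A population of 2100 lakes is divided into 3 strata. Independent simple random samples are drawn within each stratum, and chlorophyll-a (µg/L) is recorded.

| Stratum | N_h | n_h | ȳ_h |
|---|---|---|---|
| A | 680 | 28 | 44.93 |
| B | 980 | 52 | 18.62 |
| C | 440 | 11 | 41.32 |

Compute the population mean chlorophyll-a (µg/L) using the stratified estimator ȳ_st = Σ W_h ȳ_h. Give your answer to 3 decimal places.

ȳ_st ≈ 31.896

N = Σ N_h = 2100. Stratum weights W_h = N_h/N.
ȳ_st = (680·44.93 + 980·18.62 + 440·41.32) / 2100 = 31.89562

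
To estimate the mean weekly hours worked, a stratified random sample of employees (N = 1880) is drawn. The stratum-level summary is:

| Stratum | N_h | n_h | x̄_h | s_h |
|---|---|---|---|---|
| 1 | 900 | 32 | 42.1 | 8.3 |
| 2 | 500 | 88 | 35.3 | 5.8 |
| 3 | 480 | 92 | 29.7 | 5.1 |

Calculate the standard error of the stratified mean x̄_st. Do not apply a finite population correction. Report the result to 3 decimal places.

V̂(x̄_st) = Σ W_h² s_h²/n_h, with W_h = N_h/N and N = 1880:
  stratum 1: (900/1880)²·8.3²/32 = 0.493373
  stratum 2: (500/1880)²·5.8²/88 = 0.0270394
  stratum 3: (480/1880)²·5.1²/92 = 0.0184297
V̂(x̄_st) = 0.538842
SE(x̄_st) = √0.538842 = 0.734059

SE(x̄_st) ≈ 0.734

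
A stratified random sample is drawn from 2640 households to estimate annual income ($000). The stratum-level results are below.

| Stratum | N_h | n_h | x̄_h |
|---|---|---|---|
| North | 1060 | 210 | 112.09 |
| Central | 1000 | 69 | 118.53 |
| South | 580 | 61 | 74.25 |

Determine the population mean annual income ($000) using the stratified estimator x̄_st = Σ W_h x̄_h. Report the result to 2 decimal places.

x̄_st ≈ 106.22

N = Σ N_h = 2640. Stratum weights W_h = N_h/N.
x̄_st = (1060·112.09 + 1000·118.53 + 580·74.25) / 2640 = 106.2161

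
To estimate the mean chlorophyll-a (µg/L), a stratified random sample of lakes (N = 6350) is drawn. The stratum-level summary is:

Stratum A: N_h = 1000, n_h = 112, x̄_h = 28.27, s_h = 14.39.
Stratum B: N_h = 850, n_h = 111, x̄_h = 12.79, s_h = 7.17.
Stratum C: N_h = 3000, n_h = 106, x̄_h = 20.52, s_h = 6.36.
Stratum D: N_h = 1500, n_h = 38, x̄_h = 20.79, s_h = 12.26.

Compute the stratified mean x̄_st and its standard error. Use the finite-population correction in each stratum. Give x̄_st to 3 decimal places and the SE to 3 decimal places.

x̄_st ≈ 20.770, SE ≈ 0.588

x̄_st = Σ W_h x̄_h = (1000·28.27 + 850·12.79 + 3000·20.52 + 1500·20.79)/6350 = 20.76953
V̂(x̄_st) = Σ W_h² (1 − n_h/N_h) s_h²/n_h, with W_h = N_h/N and N = 6350:
  stratum A: (1000/6350)²·(1 − 112/1000)·14.39²/112 = 0.0407164
  stratum B: (850/6350)²·(1 − 111/850)·7.17²/111 = 0.00721492
  stratum C: (3000/6350)²·(1 − 106/3000)·6.36²/106 = 0.0821638
  stratum D: (1500/6350)²·(1 − 38/1500)·12.26²/38 = 0.215124
V̂(x̄_st) = 0.345219
SE(x̄_st) = √0.345219 = 0.587553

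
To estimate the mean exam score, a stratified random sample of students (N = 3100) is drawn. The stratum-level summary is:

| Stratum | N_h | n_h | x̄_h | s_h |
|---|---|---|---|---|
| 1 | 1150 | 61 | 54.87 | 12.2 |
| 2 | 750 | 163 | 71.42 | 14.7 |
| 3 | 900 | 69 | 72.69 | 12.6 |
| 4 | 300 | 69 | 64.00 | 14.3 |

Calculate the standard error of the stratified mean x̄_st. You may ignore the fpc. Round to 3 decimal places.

V̂(x̄_st) = Σ W_h² s_h²/n_h, with W_h = N_h/N and N = 3100:
  stratum 1: (1150/3100)²·12.2²/61 = 0.335786
  stratum 2: (750/3100)²·14.7²/163 = 0.0775972
  stratum 3: (900/3100)²·12.6²/69 = 0.193934
  stratum 4: (300/3100)²·14.3²/69 = 0.0277551
V̂(x̄_st) = 0.635072
SE(x̄_st) = √0.635072 = 0.796914

SE(x̄_st) ≈ 0.797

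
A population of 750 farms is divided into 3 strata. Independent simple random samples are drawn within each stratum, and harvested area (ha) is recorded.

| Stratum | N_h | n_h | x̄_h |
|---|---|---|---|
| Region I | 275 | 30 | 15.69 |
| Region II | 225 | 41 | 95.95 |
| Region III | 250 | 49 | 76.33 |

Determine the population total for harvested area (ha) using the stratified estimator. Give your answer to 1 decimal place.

τ̂_st ≈ 44986.0

τ̂_st = Σ N_h x̄_h = 275·15.69 + 225·95.95 + 250·76.33 = 44986.0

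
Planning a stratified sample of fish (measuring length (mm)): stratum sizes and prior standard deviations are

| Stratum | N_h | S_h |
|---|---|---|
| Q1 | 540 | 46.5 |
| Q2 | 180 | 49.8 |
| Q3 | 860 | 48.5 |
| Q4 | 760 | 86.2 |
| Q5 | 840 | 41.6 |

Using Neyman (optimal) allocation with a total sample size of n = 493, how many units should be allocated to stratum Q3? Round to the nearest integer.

117

Neyman allocation: n_h = n · N_h S_h / Σ N_i S_i, with n = 493.
  stratum Q1: N_h·S_h = 540·46.5 = 25110.00
  stratum Q2: N_h·S_h = 180·49.8 = 8964.00
  stratum Q3: N_h·S_h = 860·48.5 = 41710.00
  stratum Q4: N_h·S_h = 760·86.2 = 65512.00
  stratum Q5: N_h·S_h = 840·41.6 = 34944.00
Σ N_h S_h = 176240.00
n for stratum Q3 = 493·41710.00/176240.00 = 116.676 → 117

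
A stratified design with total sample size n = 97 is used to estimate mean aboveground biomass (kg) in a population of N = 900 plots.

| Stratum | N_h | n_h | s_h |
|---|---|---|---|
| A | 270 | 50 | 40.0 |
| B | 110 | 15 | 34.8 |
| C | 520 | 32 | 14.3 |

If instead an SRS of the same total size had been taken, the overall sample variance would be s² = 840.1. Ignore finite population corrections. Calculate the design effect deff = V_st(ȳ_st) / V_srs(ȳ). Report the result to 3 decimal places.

V̂(ȳ_st) = Σ W_h² s_h²/n_h, with W_h = N_h/N and N = 900:
  stratum A: (270/900)²·40.0²/50 = 2.88
  stratum B: (110/900)²·34.8²/15 = 1.20606
  stratum C: (520/900)²·14.3²/32 = 2.13326
V_st = 6.21932
V_srs = s²/n = 840.1/97 = 8.66082
deff = V_st / V_srs = 6.21932/8.66082 = 0.7181

deff ≈ 0.718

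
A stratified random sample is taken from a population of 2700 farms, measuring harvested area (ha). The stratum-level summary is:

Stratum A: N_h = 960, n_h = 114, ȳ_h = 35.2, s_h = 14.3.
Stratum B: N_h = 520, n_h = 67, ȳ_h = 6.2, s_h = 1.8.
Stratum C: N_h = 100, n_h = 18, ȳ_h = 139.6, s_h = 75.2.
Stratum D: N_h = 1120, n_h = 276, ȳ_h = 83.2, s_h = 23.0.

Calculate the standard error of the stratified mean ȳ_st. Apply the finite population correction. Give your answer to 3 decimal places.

SE(ȳ_st) ≈ 0.896

V̂(ȳ_st) = Σ W_h² (1 − n_h/N_h) s_h²/n_h, with W_h = N_h/N and N = 2700:
  stratum A: (960/2700)²·(1 − 114/960)·14.3²/114 = 0.199839
  stratum B: (520/2700)²·(1 − 67/520)·1.8²/67 = 0.00156259
  stratum C: (100/2700)²·(1 − 18/100)·75.2²/18 = 0.353386
  stratum D: (1120/2700)²·(1 − 276/1120)·23.0²/276 = 0.24853
V̂(ȳ_st) = 0.803319
SE(ȳ_st) = √0.803319 = 0.89628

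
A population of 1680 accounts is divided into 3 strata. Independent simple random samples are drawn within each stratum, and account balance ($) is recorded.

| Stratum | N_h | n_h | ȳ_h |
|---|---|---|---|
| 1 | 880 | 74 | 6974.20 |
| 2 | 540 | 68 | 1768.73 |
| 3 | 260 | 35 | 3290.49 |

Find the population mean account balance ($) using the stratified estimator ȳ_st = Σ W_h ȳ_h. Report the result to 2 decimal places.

N = Σ N_h = 1680. Stratum weights W_h = N_h/N.
ȳ_st = (880·6974.20 + 540·1768.73 + 260·3290.49) / 1680 = 4730.9152

ȳ_st ≈ 4730.92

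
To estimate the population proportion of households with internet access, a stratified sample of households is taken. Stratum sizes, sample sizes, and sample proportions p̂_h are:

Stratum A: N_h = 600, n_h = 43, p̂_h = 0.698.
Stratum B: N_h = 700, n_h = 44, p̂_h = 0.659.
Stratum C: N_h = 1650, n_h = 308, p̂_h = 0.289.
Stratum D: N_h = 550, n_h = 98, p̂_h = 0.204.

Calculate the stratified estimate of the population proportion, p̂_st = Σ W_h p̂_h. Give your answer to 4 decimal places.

N = 3500; stratum weights W_h = N_h/N.
p̂_st = Σ W_h p̂_h = (600·0.698 + 700·0.659 + 1650·0.289 + 550·0.204)/3500 = 0.41976

p̂_st ≈ 0.4198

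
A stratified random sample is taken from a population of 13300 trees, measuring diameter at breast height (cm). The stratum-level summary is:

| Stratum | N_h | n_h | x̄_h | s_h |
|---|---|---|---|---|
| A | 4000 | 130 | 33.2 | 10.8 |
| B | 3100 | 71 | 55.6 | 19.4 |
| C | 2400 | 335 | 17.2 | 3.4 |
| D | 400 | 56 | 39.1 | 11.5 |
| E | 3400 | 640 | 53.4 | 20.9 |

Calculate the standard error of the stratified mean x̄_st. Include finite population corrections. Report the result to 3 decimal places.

V̂(x̄_st) = Σ W_h² (1 − n_h/N_h) s_h²/n_h, with W_h = N_h/N and N = 13300:
  stratum A: (4000/13300)²·(1 − 130/4000)·10.8²/130 = 0.0785185
  stratum B: (3100/13300)²·(1 − 71/3100)·19.4²/71 = 0.281386
  stratum C: (2400/13300)²·(1 − 335/2400)·3.4²/335 = 0.00096681
  stratum D: (400/13300)²·(1 − 56/400)·11.5²/56 = 0.00183706
  stratum E: (3400/13300)²·(1 − 640/3400)·20.9²/640 = 0.0362074
V̂(x̄_st) = 0.398916
SE(x̄_st) = √0.398916 = 0.631598

SE(x̄_st) ≈ 0.632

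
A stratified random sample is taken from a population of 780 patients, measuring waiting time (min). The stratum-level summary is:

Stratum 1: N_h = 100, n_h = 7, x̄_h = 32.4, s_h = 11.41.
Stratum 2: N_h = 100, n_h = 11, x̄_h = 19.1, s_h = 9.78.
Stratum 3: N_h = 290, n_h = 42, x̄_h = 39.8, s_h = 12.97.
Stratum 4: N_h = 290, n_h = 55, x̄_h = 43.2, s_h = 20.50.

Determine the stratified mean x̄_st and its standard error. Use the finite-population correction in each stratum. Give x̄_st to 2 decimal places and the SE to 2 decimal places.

x̄_st = Σ W_h x̄_h = (100·32.4 + 100·19.1 + 290·39.8 + 290·43.2)/780 = 37.46154
V̂(x̄_st) = Σ W_h² (1 − n_h/N_h) s_h²/n_h, with W_h = N_h/N and N = 780:
  stratum 1: (100/780)²·(1 − 7/100)·11.41²/7 = 0.284294
  stratum 2: (100/780)²·(1 − 11/100)·9.78²/11 = 0.1272
  stratum 3: (290/780)²·(1 − 42/290)·12.97²/42 = 0.473469
  stratum 4: (290/780)²·(1 − 55/290)·20.50²/55 = 0.855897
V̂(x̄_st) = 1.74086
SE(x̄_st) = √1.74086 = 1.31942

x̄_st ≈ 37.46, SE ≈ 1.32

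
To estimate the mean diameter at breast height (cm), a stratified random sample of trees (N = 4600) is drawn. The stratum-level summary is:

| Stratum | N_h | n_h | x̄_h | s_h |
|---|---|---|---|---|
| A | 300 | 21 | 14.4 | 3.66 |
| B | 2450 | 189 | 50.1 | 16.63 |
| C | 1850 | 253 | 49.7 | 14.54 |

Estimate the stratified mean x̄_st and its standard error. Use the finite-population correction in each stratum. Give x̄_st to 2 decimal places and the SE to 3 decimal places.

x̄_st ≈ 47.61, SE ≈ 0.709

x̄_st = Σ W_h x̄_h = (300·14.4 + 2450·50.1 + 1850·49.7)/4600 = 47.61087
V̂(x̄_st) = Σ W_h² (1 − n_h/N_h) s_h²/n_h, with W_h = N_h/N and N = 4600:
  stratum A: (300/4600)²·(1 − 21/300)·3.66²/21 = 0.00252321
  stratum B: (2450/4600)²·(1 − 189/2450)·16.63²/189 = 0.383066
  stratum C: (1850/4600)²·(1 − 253/1850)·14.54²/253 = 0.116673
V̂(x̄_st) = 0.502262
SE(x̄_st) = √0.502262 = 0.708704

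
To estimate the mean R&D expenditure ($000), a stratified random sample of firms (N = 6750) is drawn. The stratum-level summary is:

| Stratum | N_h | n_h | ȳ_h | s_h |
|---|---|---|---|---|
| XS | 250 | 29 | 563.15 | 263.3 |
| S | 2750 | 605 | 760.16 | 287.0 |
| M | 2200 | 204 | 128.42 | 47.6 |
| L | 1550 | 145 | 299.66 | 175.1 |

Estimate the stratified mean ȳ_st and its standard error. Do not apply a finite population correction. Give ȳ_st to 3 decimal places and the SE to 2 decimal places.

ȳ_st = Σ W_h ȳ_h = (250·563.15 + 2750·760.16 + 2200·128.42 + 1550·299.66)/6750 = 441.21844
V̂(ȳ_st) = Σ W_h² s_h²/n_h, with W_h = N_h/N and N = 6750:
  stratum XS: (250/6750)²·263.3²/29 = 3.27926
  stratum S: (2750/6750)²·287.0²/605 = 22.5978
  stratum M: (2200/6750)²·47.6²/204 = 1.17984
  stratum L: (1550/6750)²·175.1²/145 = 11.1496
V̂(ȳ_st) = 38.2065
SE(ȳ_st) = √38.2065 = 6.18114

ȳ_st ≈ 441.218, SE ≈ 6.18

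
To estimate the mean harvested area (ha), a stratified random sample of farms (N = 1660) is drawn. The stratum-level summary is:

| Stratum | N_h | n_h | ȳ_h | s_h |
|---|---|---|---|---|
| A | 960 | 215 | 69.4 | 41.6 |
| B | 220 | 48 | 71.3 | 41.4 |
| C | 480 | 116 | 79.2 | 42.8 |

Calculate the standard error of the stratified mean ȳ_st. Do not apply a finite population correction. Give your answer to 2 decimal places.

SE(ȳ_st) ≈ 2.15

V̂(ȳ_st) = Σ W_h² s_h²/n_h, with W_h = N_h/N and N = 1660:
  stratum A: (960/1660)²·41.6²/215 = 2.692
  stratum B: (220/1660)²·41.4²/48 = 0.627175
  stratum C: (480/1660)²·42.8²/116 = 1.32037
V̂(ȳ_st) = 4.63954
SE(ȳ_st) = √4.63954 = 2.15396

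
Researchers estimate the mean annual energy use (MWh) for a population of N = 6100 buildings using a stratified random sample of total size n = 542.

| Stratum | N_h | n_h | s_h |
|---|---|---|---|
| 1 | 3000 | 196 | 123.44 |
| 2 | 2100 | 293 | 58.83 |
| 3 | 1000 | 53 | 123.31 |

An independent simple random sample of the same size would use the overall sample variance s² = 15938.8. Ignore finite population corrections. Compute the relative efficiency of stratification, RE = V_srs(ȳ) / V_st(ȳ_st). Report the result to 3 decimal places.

RE ≈ 1.054

V̂(ȳ_st) = Σ W_h² s_h²/n_h, with W_h = N_h/N and N = 6100:
  stratum 1: (3000/6100)²·123.44²/196 = 18.8035
  stratum 2: (2100/6100)²·58.83²/293 = 1.39994
  stratum 3: (1000/6100)²·123.31²/53 = 7.71012
V_st = 27.9136
V_srs = s²/n = 15938.8/542 = 29.4074
Relative efficiency = V_srs / V_st = 29.4074/27.9136 = 1.0535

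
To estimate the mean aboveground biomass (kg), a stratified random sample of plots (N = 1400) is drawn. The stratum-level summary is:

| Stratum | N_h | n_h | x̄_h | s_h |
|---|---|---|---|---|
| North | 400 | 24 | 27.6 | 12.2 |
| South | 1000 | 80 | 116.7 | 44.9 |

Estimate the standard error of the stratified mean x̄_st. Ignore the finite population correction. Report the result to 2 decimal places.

V̂(x̄_st) = Σ W_h² s_h²/n_h, with W_h = N_h/N and N = 1400:
  stratum North: (400/1400)²·12.2²/24 = 0.506259
  stratum South: (1000/1400)²·44.9²/80 = 12.8572
V̂(x̄_st) = 13.3635
SE(x̄_st) = √13.3635 = 3.65561

SE(x̄_st) ≈ 3.66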